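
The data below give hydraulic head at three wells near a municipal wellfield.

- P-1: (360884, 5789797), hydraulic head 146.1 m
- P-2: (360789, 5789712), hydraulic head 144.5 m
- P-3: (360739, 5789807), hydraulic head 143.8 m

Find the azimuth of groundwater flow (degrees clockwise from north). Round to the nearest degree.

Taking P-1 as reference: P-2−P-1 = (-95, -85, -1.6); P-3−P-1 = (-145, 10, -2.3).
Solve a·Δx + b·Δy = Δh: det = (-95)·10 − (-145)·(-85) = -13275.
∂h/∂x = [(-1.6)·10 − (-2.3)·(-85)] / -13275 = +0.01593
∂h/∂y = [(-95)·(-2.3) − (-145)·(-1.6)] / -13275 = +0.001017
Flow direction (−∇h) has components (-0.01593 E, -0.001017 N).
Azimuth = atan2(E, N) = atan2(-0.01593, -0.001017) = 266.3° ≈ 266°.

266°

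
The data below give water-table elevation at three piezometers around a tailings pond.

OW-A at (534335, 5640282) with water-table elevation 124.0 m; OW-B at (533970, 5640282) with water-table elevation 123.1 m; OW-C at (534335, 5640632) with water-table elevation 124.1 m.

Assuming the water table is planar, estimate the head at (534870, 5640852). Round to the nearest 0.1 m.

∂h/∂x = (123.1 − 124.0) / (533970 − 534335) = +0.002466
∂h/∂y = (124.1 − 124.0) / (5640632 − 5640282) = +0.0002857
h(534870, 5640852) = 124.0 + (+0.002466)·(535) + (+0.0002857)·(570) = 124.0 +1.319 +0.163 = 125.482 m.

125.5 m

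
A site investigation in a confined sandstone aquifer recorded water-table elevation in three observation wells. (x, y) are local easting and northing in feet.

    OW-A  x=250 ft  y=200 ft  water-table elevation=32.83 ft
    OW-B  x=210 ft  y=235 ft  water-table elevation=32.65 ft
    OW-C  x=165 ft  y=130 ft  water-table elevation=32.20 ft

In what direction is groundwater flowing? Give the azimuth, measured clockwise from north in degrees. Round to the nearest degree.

Three-point gradient (reference OW-A): Δ to OW-B = (-40, 35, -0.18), Δ to OW-C = (-85, -70, -0.63).
∂h/∂x = +0.006000, ∂h/∂y = +0.001714 (det = 5775).
Flow direction (−∇h) has components (-0.006000 E, -0.001714 N).
Azimuth = atan2(E, N) = atan2(-0.006000, -0.001714) = 254.1° ≈ 254°.

254°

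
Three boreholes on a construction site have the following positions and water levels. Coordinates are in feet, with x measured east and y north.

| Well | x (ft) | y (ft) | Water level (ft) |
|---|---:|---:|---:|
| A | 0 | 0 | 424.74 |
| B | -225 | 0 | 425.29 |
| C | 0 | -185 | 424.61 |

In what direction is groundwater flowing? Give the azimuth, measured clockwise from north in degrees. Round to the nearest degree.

106°

∂h/∂x = (425.29 − 424.74) / (-225 − 0) = -0.002444
∂h/∂y = (424.61 − 424.74) / (-185 − 0) = +0.0007027
Flow direction (−∇h) has components (+0.002444 E, -0.0007027 N).
Azimuth = atan2(E, N) = atan2(+0.002444, -0.0007027) = 106.0° ≈ 106°.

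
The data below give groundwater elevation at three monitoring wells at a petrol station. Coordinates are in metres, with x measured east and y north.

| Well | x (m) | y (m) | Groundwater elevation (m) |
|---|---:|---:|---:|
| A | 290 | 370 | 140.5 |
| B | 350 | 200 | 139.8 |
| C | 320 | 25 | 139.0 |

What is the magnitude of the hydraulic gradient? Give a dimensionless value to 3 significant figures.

With h = a·x + b·y + c and A as origin, the differences give:
  60·a + (-170)·b = -0.7
  30·a + (-345)·b = -1.5
Eliminate b (×(-345) and ×(-170), subtract): -15600·a = -13.50 → a = ∂h/∂x = +0.0008654
Back-substitute: b = ∂h/∂y = +0.004423.
|∇h| = √(0.0008654² + 0.004423²) = 0.004507

0.00451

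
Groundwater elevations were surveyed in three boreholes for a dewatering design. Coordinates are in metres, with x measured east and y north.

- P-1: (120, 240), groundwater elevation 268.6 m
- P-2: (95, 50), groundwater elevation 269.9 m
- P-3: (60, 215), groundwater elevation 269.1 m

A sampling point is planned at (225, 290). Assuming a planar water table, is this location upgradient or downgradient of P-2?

downgradient

With h = a·x + b·y + c and P-1 as origin, the differences give:
  (-25)·a + (-190)·b = +1.3
  (-60)·a + (-25)·b = +0.5
Eliminate b (×(-25) and ×(-190), subtract): -10775·a = 62.50 → a = ∂h/∂x = -0.005800
Back-substitute: b = ∂h/∂y = -0.006079.
Head at (225, 290) = 268.6 + (-0.005800)·(105) + (-0.006079)·(50) = 267.69 m.
That is lower than the 269.9 m at P-2, so the point is downgradient.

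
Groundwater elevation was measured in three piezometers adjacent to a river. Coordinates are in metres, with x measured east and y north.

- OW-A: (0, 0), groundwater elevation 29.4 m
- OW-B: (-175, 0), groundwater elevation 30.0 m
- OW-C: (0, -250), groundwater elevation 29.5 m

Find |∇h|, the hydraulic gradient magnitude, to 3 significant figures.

∂h/∂x = (30.0 − 29.4) / (-175 − 0) = -0.003429
∂h/∂y = (29.5 − 29.4) / (-250 − 0) = -0.0004000
|∇h| = √(-0.003429² + -0.0004000²) = 0.003452

0.00345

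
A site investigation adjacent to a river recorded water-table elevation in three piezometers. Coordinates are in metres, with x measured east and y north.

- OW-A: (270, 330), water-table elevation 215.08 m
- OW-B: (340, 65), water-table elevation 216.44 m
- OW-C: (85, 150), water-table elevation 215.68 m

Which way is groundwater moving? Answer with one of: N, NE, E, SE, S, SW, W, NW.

N

With h = a·x + b·y + c and OW-A as origin, the differences give:
  70·a + (-265)·b = +1.36
  (-185)·a + (-180)·b = +0.60
Eliminate b (×(-180) and ×(-265), subtract): -61625·a = -85.800 → a = ∂h/∂x = +0.001392
Back-substitute: b = ∂h/∂y = -0.004764.
Flow = −∇h = (-0.001392 east, +0.004764 north), which points north.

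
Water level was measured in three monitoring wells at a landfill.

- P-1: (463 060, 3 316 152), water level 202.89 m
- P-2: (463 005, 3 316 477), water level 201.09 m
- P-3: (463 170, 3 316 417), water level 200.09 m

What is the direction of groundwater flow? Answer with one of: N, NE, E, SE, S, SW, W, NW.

NE

With h = a·x + b·y + c and P-1 as origin, the differences give:
  (-55)·a + 325·b = -1.80
  110·a + 265·b = -2.80
Eliminate b (×265 and ×325, subtract): -50325·a = 433.000 → a = ∂h/∂x = -0.008604
Back-substitute: b = ∂h/∂y = -0.006995.
Flow = −∇h = (+0.008604 east, +0.006995 north), which points northeast.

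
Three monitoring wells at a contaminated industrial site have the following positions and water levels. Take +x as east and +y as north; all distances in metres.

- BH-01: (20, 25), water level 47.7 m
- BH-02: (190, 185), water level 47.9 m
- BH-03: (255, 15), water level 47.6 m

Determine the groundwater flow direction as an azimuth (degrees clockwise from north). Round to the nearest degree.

168°

Differences from BH-01: to BH-02 (Δx, Δy, Δh) = (170, 160, +0.2); to BH-03 = (235, -10, -0.1).
Determinant of the coordinate differences = 170·(-10) − 235·160 = -39300.
∂h/∂x = [(+0.2)·(-10) − (-0.1)·160] / -39300 = -0.0003562
∂h/∂y = [170·(-0.1) − 235·(+0.2)] / -39300 = +0.001628
Flow direction (−∇h) has components (+0.0003562 E, -0.001628 N).
Azimuth = atan2(E, N) = atan2(+0.0003562, -0.001628) = 167.7° ≈ 168°.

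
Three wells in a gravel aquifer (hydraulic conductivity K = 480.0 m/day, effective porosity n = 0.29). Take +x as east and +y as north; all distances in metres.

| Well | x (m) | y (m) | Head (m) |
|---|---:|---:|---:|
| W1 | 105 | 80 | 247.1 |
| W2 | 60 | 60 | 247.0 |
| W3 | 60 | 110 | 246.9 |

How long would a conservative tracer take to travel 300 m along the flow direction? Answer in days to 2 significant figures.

With h = a·x + b·y + c and W1 as origin, the differences give:
  (-45)·a + (-20)·b = -0.1
  (-45)·a + 30·b = -0.2
Eliminate b (×30 and ×(-20), subtract): -2250·a = -7.00 → a = ∂h/∂x = +0.003111
Back-substitute: b = ∂h/∂y = -0.002000.
|∇h| = √(0.003111² + -0.002000²) = 0.003698
Seepage velocity v = K·i/n = 480.0 × 0.003698 / 0.29 = 6.121 m/day.
t = 300 / 6.121 = 49.01 days.

49 days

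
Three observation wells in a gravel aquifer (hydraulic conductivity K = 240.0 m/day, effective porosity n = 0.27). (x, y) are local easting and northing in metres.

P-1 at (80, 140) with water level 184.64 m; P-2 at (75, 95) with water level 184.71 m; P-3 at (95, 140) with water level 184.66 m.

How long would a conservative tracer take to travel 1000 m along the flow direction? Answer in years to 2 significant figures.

Differences from P-1: to P-2 (Δx, Δy, Δh) = (-5, -45, +0.07); to P-3 = (15, 0, +0.02).
Solve a·Δx + b·Δy = Δh: det = (-5)·0 − 15·(-45) = 675.
∂h/∂x = [(+0.07)·0 − (+0.02)·(-45)] / 675 = +0.001333
∂h/∂y = [(-5)·(+0.02) − 15·(+0.07)] / 675 = -0.001704
|∇h| = √(0.001333² + -0.001704²) = 0.002163
Seepage velocity v = K·i/n = 240.0 × 0.002163 / 0.27 = 1.923 m/day.
t = 1000 / 1.923 = 520 days = 1.42 years.

1.4 years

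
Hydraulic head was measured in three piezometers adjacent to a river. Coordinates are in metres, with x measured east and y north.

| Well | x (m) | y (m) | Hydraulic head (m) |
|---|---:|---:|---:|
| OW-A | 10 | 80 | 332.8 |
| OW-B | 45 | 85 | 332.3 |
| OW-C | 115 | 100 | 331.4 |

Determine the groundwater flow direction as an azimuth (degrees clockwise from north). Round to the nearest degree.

Differences from OW-A: to OW-B (Δx, Δy, Δh) = (35, 5, -0.5); to OW-C = (105, 20, -1.4).
Determinant of the coordinate differences = 35·20 − 105·5 = 175.
∂h/∂x = [(-0.5)·20 − (-1.4)·5] / 175 = -0.01714
∂h/∂y = [35·(-1.4) − 105·(-0.5)] / 175 = +0.02000
Flow direction (−∇h) has components (+0.01714 E, -0.02000 N).
Azimuth = atan2(E, N) = atan2(+0.01714, -0.02000) = 139.4° ≈ 139°.

139°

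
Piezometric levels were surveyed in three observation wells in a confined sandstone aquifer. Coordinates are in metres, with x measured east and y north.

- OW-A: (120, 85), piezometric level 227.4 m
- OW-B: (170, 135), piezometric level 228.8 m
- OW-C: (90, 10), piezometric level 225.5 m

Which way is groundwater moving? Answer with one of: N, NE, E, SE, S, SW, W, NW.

With h = a·x + b·y + c and OW-A as origin, the differences give:
  50·a + 50·b = +1.4
  (-30)·a + (-75)·b = -1.9
Eliminate b (×(-75) and ×50, subtract): -2250·a = -10.00 → a = ∂h/∂x = +0.004444
Back-substitute: b = ∂h/∂y = +0.02356.
Flow = −∇h = (-0.004444 east, -0.02356 north), which points south.

S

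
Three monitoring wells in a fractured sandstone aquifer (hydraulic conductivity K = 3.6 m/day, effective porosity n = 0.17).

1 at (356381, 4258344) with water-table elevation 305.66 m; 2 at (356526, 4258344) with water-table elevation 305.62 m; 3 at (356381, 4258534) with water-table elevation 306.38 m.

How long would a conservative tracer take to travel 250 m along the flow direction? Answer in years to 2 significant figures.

∂h/∂x = (305.62 − 305.66) / (356526 − 356381) = -0.0002759
∂h/∂y = (306.38 − 305.66) / (4258534 − 4258344) = +0.003789
|∇h| = √(-0.0002759² + 0.003789²) = 0.003799
Seepage velocity v = K·i/n = 3.6 × 0.003799 / 0.17 = 0.08045 m/day.
t = 250 / 0.08045 = 3108 days = 8.51 years.

8.5 years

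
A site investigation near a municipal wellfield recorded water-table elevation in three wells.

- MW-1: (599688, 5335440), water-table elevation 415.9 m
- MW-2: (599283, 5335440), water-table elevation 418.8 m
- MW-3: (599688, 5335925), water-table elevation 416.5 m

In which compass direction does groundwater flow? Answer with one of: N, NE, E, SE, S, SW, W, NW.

E

∂h/∂x = (418.8 − 415.9) / (599283 − 599688) = -0.007160
∂h/∂y = (416.5 − 415.9) / (5335925 − 5335440) = +0.001237
Flow = −∇h = (+0.007160 east, -0.001237 north), which points east.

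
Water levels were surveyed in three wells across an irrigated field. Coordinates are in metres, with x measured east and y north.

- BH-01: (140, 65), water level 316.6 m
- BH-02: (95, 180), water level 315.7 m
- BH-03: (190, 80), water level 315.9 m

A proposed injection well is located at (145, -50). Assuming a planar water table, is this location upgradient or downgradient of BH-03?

upgradient

With h = a·x + b·y + c and BH-01 as origin, the differences give:
  (-45)·a + 115·b = -0.9
  50·a + 15·b = -0.7
Eliminate b (×15 and ×115, subtract): -6425·a = 67.00 → a = ∂h/∂x = -0.01043
Back-substitute: b = ∂h/∂y = -0.01191.
Head at (145, -50) = 316.6 + (-0.01043)·(5) + (-0.01191)·(-115) = 317.92 m.
That is higher than the 315.9 m at BH-03, so the point is upgradient.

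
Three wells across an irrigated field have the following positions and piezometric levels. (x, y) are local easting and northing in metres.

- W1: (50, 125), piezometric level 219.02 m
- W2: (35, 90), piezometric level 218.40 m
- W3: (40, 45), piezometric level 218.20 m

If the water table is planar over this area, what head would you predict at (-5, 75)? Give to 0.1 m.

217.3 m

With h = a·x + b·y + c and W1 as origin, the differences give:
  (-15)·a + (-35)·b = -0.62
  (-10)·a + (-80)·b = -0.82
Eliminate b (×(-80) and ×(-35), subtract): 850·a = 20.900 → a = ∂h/∂x = +0.02459
Back-substitute: b = ∂h/∂y = +0.007176.
h(-5, 75) = 219.02 + (+0.02459)·(-55) + (+0.007176)·(-50) = 219.02 -1.352 -0.359 = 217.309 m.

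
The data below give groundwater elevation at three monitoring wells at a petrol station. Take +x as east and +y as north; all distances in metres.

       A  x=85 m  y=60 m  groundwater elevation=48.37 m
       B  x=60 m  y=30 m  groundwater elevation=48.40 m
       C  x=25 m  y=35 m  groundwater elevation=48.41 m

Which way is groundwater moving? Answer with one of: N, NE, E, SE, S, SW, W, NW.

Taking A as reference: B−A = (-25, -30, +0.03); C−A = (-60, -25, +0.04).
Solve a·Δx + b·Δy = Δh: det = (-25)·(-25) − (-60)·(-30) = -1175.
∂h/∂x = [(+0.03)·(-25) − (+0.04)·(-30)] / -1175 = -0.0003830
∂h/∂y = [(-25)·(+0.04) − (-60)·(+0.03)] / -1175 = -0.0006809
Flow = −∇h = (+0.0003830 east, +0.0006809 north), which points northeast.

NE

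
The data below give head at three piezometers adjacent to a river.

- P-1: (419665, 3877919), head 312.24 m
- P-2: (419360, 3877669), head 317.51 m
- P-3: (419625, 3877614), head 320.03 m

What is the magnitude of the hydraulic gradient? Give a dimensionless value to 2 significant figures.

Differences from P-1: to P-2 (Δx, Δy, Δh) = (-305, -250, +5.27); to P-3 = (-40, -305, +7.79).
Determinant of the coordinate differences = (-305)·(-305) − (-40)·(-250) = 83025.
∂h/∂x = [(+5.27)·(-305) − (+7.79)·(-250)] / 83025 = +0.004097
∂h/∂y = [(-305)·(+7.79) − (-40)·(+5.27)] / 83025 = -0.02608
|∇h| = √(0.004097² + -0.02608²) = 0.0264

0.026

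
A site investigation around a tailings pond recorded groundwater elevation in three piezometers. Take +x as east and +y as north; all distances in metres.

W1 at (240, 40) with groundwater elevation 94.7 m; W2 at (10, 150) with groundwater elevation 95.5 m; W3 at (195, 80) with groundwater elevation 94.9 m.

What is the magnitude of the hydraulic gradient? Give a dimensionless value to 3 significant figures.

0.00333

Differences from W1: to W2 (Δx, Δy, Δh) = (-230, 110, +0.8); to W3 = (-45, 40, +0.2).
Determinant of the coordinate differences = (-230)·40 − (-45)·110 = -4250.
∂h/∂x = [(+0.8)·40 − (+0.2)·110] / -4250 = -0.002353
∂h/∂y = [(-230)·(+0.2) − (-45)·(+0.8)] / -4250 = +0.002353
|∇h| = √(-0.002353² + 0.002353²) = 0.003328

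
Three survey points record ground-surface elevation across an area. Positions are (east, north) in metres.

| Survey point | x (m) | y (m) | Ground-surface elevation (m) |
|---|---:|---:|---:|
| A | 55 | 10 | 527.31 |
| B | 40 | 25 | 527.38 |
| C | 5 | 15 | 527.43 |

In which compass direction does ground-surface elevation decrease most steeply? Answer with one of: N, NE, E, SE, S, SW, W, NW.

SE

With z = a·x + b·y + c and A as origin, the differences give:
  (-15)·a + 15·b = +0.07
  (-50)·a + 5·b = +0.12
Eliminate b (×5 and ×15, subtract): 675·a = -1.450 → a = ∂z/∂x = -0.002148
Back-substitute: b = ∂z/∂y = +0.002519.
Steepest decrease is along −∇f = (+0.002148 E, -0.002519 N) → southeast.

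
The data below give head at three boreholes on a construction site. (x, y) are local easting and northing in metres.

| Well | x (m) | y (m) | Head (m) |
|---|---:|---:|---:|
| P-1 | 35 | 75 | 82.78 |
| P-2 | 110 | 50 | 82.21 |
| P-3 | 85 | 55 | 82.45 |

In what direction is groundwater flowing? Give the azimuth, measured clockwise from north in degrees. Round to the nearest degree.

Differences from P-1: to P-2 (Δx, Δy, Δh) = (75, -25, -0.57); to P-3 = (50, -20, -0.33).
Determinant of the coordinate differences = 75·(-20) − 50·(-25) = -250.
∂h/∂x = [(-0.57)·(-20) − (-0.33)·(-25)] / -250 = -0.01260
∂h/∂y = [75·(-0.33) − 50·(-0.57)] / -250 = -0.01500
Flow direction (−∇h) has components (+0.01260 E, +0.01500 N).
Azimuth = atan2(E, N) = atan2(+0.01260, +0.01500) = 40.0° ≈ 040°.

040°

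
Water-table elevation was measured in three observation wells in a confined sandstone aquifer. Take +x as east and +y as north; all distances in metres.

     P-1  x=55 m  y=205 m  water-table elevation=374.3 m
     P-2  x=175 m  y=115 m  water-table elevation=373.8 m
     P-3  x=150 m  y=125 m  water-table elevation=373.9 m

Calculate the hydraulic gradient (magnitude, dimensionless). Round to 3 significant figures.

0.00384

With h = a·x + b·y + c and P-1 as origin, the differences give:
  120·a + (-90)·b = -0.5
  95·a + (-80)·b = -0.4
Eliminate b (×(-80) and ×(-90), subtract): -1050·a = 4.00 → a = ∂h/∂x = -0.003810
Back-substitute: b = ∂h/∂y = +0.0004762.
|∇h| = √(-0.003810² + 0.0004762²) = 0.00384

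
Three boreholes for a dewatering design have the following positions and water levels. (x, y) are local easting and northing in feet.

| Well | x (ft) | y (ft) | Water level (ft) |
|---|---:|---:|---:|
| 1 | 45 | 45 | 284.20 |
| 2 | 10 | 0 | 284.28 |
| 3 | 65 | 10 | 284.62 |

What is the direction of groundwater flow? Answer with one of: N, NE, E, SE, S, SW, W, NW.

NW

With h = a·x + b·y + c and 1 as origin, the differences give:
  (-35)·a + (-45)·b = +0.08
  20·a + (-35)·b = +0.42
Eliminate b (×(-35) and ×(-45), subtract): 2125·a = 16.100 → a = ∂h/∂x = +0.007576
Back-substitute: b = ∂h/∂y = -0.007671.
Flow = −∇h = (-0.007576 east, +0.007671 north), which points northwest.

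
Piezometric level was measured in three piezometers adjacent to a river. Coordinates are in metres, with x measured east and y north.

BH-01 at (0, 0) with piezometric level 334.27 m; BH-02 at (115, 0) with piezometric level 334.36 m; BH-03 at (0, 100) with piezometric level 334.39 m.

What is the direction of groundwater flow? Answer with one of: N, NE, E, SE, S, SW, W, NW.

∂h/∂x = (334.36 − 334.27) / (115 − 0) = +0.0007826
∂h/∂y = (334.39 − 334.27) / (100 − 0) = +0.001200
Flow = −∇h = (-0.0007826 east, -0.001200 north), which points southwest.

SW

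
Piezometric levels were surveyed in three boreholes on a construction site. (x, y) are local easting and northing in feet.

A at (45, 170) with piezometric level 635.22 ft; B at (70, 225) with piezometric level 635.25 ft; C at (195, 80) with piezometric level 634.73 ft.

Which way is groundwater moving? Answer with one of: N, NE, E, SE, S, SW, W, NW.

Three-point gradient (reference A): Δ to B = (25, 55, +0.03), Δ to C = (150, -90, -0.49).
∂h/∂x = -0.002310, ∂h/∂y = +0.001595 (det = -10500).
Flow = −∇h = (+0.002310 east, -0.001595 north), which points southeast.

SE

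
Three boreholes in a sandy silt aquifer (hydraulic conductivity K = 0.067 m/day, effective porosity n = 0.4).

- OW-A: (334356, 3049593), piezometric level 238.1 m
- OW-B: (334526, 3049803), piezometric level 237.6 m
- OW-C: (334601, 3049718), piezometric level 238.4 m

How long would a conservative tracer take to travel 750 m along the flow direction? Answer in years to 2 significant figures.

1700 years

With h = a·x + b·y + c and OW-A as origin, the differences give:
  170·a + 210·b = -0.5
  245·a + 125·b = +0.3
Eliminate b (×125 and ×210, subtract): -30200·a = -125.50 → a = ∂h/∂x = +0.004156
Back-substitute: b = ∂h/∂y = -0.005745.
|∇h| = √(0.004156² + -0.005745²) = 0.007091
Seepage velocity v = K·i/n = 0.067 × 0.007091 / 0.4 = 0.001188 m/day.
t = 750 / 0.001188 = 6.313e+05 days = 1.73e+03 years.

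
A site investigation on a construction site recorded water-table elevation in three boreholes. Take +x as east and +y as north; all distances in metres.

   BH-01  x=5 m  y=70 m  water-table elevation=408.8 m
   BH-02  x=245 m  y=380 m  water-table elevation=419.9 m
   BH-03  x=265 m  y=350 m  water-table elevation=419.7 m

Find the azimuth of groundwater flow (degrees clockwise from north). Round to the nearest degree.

225°

With h = a·x + b·y + c and BH-01 as origin, the differences give:
  240·a + 310·b = +11.1
  260·a + 280·b = +10.9
Eliminate b (×280 and ×310, subtract): -13400·a = -271.00 → a = ∂h/∂x = +0.02022
Back-substitute: b = ∂h/∂y = +0.02015.
Flow direction (−∇h) has components (-0.02022 E, -0.02015 N).
Azimuth = atan2(E, N) = atan2(-0.02022, -0.02015) = 225.1° ≈ 225°.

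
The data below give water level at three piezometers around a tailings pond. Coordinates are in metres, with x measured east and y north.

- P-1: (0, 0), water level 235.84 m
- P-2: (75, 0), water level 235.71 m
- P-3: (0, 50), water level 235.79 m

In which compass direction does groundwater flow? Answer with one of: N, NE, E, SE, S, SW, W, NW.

NE

∂h/∂x = (235.71 − 235.84) / (75 − 0) = -0.001733
∂h/∂y = (235.79 − 235.84) / (50 − 0) = -0.001000
Flow = −∇h = (+0.001733 east, +0.001000 north), which points northeast.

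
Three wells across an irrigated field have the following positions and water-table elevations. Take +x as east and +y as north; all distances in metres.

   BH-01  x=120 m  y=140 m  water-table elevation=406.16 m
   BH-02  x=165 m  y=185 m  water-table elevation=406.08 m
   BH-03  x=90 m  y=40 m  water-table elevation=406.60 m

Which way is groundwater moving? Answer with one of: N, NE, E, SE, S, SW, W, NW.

NW

With h = a·x + b·y + c and BH-01 as origin, the differences give:
  45·a + 45·b = -0.08
  (-30)·a + (-100)·b = +0.44
Eliminate b (×(-100) and ×45, subtract): -3150·a = -11.800 → a = ∂h/∂x = +0.003746
Back-substitute: b = ∂h/∂y = -0.005524.
Flow = −∇h = (-0.003746 east, +0.005524 north), which points northwest.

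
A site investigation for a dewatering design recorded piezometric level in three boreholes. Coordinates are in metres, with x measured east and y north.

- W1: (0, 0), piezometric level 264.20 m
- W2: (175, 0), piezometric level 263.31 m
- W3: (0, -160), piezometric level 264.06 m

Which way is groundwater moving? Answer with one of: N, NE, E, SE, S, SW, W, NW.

E

∂h/∂x = (263.31 − 264.20) / (175 − 0) = -0.005086
∂h/∂y = (264.06 − 264.20) / (-160 − 0) = +0.0008750
Flow = −∇h = (+0.005086 east, -0.0008750 north), which points east.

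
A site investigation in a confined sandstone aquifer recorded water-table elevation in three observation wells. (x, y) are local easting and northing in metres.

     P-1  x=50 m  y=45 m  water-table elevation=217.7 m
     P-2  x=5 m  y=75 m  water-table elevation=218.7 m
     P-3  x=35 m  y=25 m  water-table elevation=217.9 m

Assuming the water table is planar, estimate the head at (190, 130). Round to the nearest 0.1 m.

Differences from P-1: to P-2 (Δx, Δy, Δh) = (-45, 30, +1.0); to P-3 = (-15, -20, +0.2).
Solve a·Δx + b·Δy = Δh: det = (-45)·(-20) − (-15)·30 = 1350.
∂h/∂x = [(+1.0)·(-20) − (+0.2)·30] / 1350 = -0.01926
∂h/∂y = [(-45)·(+0.2) − (-15)·(+1.0)] / 1350 = +0.004444
h(190, 130) = 217.7 + (-0.01926)·(140) + (+0.004444)·(85) = 217.7 -2.696 +0.378 = 215.381 m.

215.4 m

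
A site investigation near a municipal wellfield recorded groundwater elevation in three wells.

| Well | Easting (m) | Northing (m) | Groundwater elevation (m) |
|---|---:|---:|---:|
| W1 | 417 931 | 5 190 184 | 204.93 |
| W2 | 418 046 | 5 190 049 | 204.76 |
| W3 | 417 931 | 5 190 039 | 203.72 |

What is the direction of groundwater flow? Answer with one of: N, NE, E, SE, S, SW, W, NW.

Differences from W1: to W2 (Δx, Δy, Δh) = (115, -135, -0.17); to W3 = (0, -145, -1.21).
Solve a·Δx + b·Δy = Δh: det = 115·(-145) − 0·(-135) = -16675.
∂h/∂x = [(-0.17)·(-145) − (-1.21)·(-135)] / -16675 = +0.008318
∂h/∂y = [115·(-1.21) − 0·(-0.17)] / -16675 = +0.008345
Flow = −∇h = (-0.008318 east, -0.008345 north), which points southwest.

SW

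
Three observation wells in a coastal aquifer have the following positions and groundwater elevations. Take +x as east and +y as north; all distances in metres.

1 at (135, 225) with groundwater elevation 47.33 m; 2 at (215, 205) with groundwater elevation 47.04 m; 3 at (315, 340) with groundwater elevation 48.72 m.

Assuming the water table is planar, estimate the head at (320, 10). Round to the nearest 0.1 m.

44.5 m

Taking 1 as reference: 2−1 = (80, -20, -0.29); 3−1 = (180, 115, +1.39).
Solve a·Δx + b·Δy = Δh: det = 80·115 − 180·(-20) = 12800.
∂h/∂x = [(-0.29)·115 − (+1.39)·(-20)] / 12800 = -0.0004336
∂h/∂y = [80·(+1.39) − 180·(-0.29)] / 12800 = +0.01277
h(320, 10) = 47.33 + (-0.0004336)·(185) + (+0.01277)·(-215) = 47.33 -0.080 -2.745 = 44.505 m.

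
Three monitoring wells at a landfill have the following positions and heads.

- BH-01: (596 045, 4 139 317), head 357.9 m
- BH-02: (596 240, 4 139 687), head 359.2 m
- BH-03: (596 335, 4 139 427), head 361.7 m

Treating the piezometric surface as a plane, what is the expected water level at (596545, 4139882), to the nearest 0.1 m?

Taking BH-01 as reference: BH-02−BH-01 = (195, 370, +1.3); BH-03−BH-01 = (290, 110, +3.8).
Solve a·Δx + b·Δy = Δh: det = 195·110 − 290·370 = -85850.
∂h/∂x = [(+1.3)·110 − (+3.8)·370] / -85850 = +0.01471
∂h/∂y = [195·(+3.8) − 290·(+1.3)] / -85850 = -0.004240
h(596545, 4139882) = 357.9 + (+0.01471)·(500) + (-0.004240)·(565) = 357.9 +7.356 -2.396 = 362.860 m.

362.9 m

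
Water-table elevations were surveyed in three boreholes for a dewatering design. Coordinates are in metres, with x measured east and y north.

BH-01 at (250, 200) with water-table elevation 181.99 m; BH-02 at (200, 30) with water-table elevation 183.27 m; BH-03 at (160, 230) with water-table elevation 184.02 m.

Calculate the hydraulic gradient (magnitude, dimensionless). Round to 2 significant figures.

Taking BH-01 as reference: BH-02−BH-01 = (-50, -170, +1.28); BH-03−BH-01 = (-90, 30, +2.03).
Determinant of the coordinate differences = (-50)·30 − (-90)·(-170) = -16800.
∂h/∂x = [(+1.28)·30 − (+2.03)·(-170)] / -16800 = -0.02283
∂h/∂y = [(-50)·(+2.03) − (-90)·(+1.28)] / -16800 = -0.0008155
|∇h| = √(-0.02283² + -0.0008155²) = 0.02284

0.023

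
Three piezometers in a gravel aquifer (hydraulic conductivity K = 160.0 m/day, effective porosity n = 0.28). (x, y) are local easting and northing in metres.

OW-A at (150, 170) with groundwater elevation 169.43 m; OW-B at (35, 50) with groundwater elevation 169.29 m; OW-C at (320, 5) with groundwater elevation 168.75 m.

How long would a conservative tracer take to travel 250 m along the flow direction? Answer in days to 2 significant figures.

Differences from OW-A: to OW-B (Δx, Δy, Δh) = (-115, -120, -0.14); to OW-C = (170, -165, -0.68).
Solve a·Δx + b·Δy = Δh: det = (-115)·(-165) − 170·(-120) = 39375.
∂h/∂x = [(-0.14)·(-165) − (-0.68)·(-120)] / 39375 = -0.001486
∂h/∂y = [(-115)·(-0.68) − 170·(-0.14)] / 39375 = +0.002590
|∇h| = √(-0.001486² + 0.002590²) = 0.002986
Seepage velocity v = K·i/n = 160.0 × 0.002986 / 0.28 = 1.706 m/day.
t = 250 / 1.706 = 146.5 days.

150 days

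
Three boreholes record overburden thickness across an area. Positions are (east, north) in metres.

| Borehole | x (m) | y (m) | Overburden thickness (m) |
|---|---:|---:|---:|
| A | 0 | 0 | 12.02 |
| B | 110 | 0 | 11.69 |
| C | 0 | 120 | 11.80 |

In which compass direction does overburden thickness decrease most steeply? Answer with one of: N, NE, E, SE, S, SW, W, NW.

∂d/∂x = (11.69 − 12.02) / (110 − 0) = -0.003000
∂d/∂y = (11.80 − 12.02) / (120 − 0) = -0.001833
Steepest decrease is along −∇f = (+0.003000 E, +0.001833 N) → northeast.

NE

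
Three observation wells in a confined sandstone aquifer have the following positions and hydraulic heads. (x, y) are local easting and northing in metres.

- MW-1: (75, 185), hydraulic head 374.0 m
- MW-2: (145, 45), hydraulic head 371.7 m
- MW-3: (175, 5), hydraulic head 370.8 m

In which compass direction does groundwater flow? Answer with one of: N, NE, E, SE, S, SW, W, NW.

Differences from MW-1: to MW-2 (Δx, Δy, Δh) = (70, -140, -2.3); to MW-3 = (100, -180, -3.2).
Solve a·Δx + b·Δy = Δh: det = 70·(-180) − 100·(-140) = 1400.
∂h/∂x = [(-2.3)·(-180) − (-3.2)·(-140)] / 1400 = -0.02429
∂h/∂y = [70·(-3.2) − 100·(-2.3)] / 1400 = +0.004286
Flow = −∇h = (+0.02429 east, -0.004286 north), which points east.

E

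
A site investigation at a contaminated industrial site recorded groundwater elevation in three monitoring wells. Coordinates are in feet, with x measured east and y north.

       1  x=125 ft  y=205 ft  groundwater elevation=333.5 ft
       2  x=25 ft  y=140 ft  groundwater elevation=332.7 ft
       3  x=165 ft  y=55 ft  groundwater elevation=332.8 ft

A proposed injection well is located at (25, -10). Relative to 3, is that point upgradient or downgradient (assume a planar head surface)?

downgradient

Differences from 1: to 2 (Δx, Δy, Δh) = (-100, -65, -0.8); to 3 = (40, -150, -0.7).
Solve a·Δx + b·Δy = Δh: det = (-100)·(-150) − 40·(-65) = 17600.
∂h/∂x = [(-0.8)·(-150) − (-0.7)·(-65)] / 17600 = +0.004233
∂h/∂y = [(-100)·(-0.7) − 40·(-0.8)] / 17600 = +0.005795
Head at (25, -10) = 333.5 + (+0.004233)·(-100) + (+0.005795)·(-215) = 331.83 ft.
That is lower than the 332.8 ft at 3, so the point is downgradient.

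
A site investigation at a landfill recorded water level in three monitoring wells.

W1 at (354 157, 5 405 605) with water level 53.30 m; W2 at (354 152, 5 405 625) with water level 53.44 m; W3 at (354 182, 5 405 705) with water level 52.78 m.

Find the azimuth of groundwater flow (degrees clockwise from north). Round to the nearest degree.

092°

With h = a·x + b·y + c and W1 as origin, the differences give:
  (-5)·a + 20·b = +0.14
  25·a + 100·b = -0.52
Eliminate b (×100 and ×20, subtract): -1000·a = 24.400 → a = ∂h/∂x = -0.02440
Back-substitute: b = ∂h/∂y = +0.0009000.
Flow direction (−∇h) has components (+0.02440 E, -0.0009000 N).
Azimuth = atan2(E, N) = atan2(+0.02440, -0.0009000) = 92.1° ≈ 092°.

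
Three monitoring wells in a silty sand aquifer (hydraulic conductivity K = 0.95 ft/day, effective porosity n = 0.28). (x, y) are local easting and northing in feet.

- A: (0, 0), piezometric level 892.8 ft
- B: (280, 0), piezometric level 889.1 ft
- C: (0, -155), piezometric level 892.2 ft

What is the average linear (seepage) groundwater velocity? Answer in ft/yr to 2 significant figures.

17 ft/yr

∂h/∂x = (889.1 − 892.8) / (280 − 0) = -0.01321
∂h/∂y = (892.2 − 892.8) / (-155 − 0) = +0.003871
|∇h| = √(-0.01321² + 0.003871²) = 0.01377
Seepage velocity v = K·i/n = 0.95 × 0.01377 / 0.28 = 0.04672 ft/day = 17.06 ft/yr.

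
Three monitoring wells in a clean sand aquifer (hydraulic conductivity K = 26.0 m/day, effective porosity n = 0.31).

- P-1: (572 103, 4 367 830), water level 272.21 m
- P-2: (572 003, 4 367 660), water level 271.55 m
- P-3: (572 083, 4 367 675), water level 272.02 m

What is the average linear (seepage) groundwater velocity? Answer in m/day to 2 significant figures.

0.49 m/day

Taking P-1 as reference: P-2−P-1 = (-100, -170, -0.66); P-3−P-1 = (-20, -155, -0.19).
Solve a·Δx + b·Δy = Δh: det = (-100)·(-155) − (-20)·(-170) = 12100.
∂h/∂x = [(-0.66)·(-155) − (-0.19)·(-170)] / 12100 = +0.005785
∂h/∂y = [(-100)·(-0.19) − (-20)·(-0.66)] / 12100 = +0.0004793
|∇h| = √(0.005785² + 0.0004793²) = 0.005805
Seepage velocity v = K·i/n = 26.0 × 0.005805 / 0.31 = 0.4869 m/day.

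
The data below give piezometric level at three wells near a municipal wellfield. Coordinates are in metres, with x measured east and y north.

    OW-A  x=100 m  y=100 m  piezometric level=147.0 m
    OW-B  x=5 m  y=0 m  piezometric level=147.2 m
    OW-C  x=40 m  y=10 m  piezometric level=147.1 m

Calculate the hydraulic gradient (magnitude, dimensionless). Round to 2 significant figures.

0.0033

Differences from OW-A: to OW-B (Δx, Δy, Δh) = (-95, -100, +0.2); to OW-C = (-60, -90, +0.1).
Solve a·Δx + b·Δy = Δh: det = (-95)·(-90) − (-60)·(-100) = 2550.
∂h/∂x = [(+0.2)·(-90) − (+0.1)·(-100)] / 2550 = -0.003137
∂h/∂y = [(-95)·(+0.1) − (-60)·(+0.2)] / 2550 = +0.0009804
|∇h| = √(-0.003137² + 0.0009804²) = 0.003287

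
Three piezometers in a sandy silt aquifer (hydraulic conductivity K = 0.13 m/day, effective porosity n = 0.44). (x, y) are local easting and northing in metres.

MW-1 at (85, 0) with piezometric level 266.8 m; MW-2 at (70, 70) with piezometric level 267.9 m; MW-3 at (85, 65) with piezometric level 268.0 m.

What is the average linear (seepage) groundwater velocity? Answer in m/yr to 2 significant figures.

Differences from MW-1: to MW-2 (Δx, Δy, Δh) = (-15, 70, +1.1); to MW-3 = (0, 65, +1.2).
Solve a·Δx + b·Δy = Δh: det = (-15)·65 − 0·70 = -975.
∂h/∂x = [(+1.1)·65 − (+1.2)·70] / -975 = +0.01282
∂h/∂y = [(-15)·(+1.2) − 0·(+1.1)] / -975 = +0.01846
|∇h| = √(0.01282² + 0.01846²) = 0.02247
Seepage velocity v = K·i/n = 0.13 × 0.02247 / 0.44 = 0.006639 m/day = 2.425 m/yr.

2.4 m/yr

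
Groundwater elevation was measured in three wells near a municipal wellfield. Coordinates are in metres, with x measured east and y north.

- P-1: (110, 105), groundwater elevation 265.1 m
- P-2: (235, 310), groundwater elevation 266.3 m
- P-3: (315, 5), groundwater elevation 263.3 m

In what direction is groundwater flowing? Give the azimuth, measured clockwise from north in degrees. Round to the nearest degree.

152°

Differences from P-1: to P-2 (Δx, Δy, Δh) = (125, 205, +1.2); to P-3 = (205, -100, -1.8).
Solve a·Δx + b·Δy = Δh: det = 125·(-100) − 205·205 = -54525.
∂h/∂x = [(+1.2)·(-100) − (-1.8)·205] / -54525 = -0.004567
∂h/∂y = [125·(-1.8) − 205·(+1.2)] / -54525 = +0.008638
Flow direction (−∇h) has components (+0.004567 E, -0.008638 N).
Azimuth = atan2(E, N) = atan2(+0.004567, -0.008638) = 152.1° ≈ 152°.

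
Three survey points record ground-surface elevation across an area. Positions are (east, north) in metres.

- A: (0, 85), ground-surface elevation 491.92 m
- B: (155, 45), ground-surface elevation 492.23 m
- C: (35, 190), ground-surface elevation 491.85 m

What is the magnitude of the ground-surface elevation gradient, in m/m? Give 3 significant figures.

Three-point gradient (reference A): Δ to B = (155, -40, +0.31), Δ to C = (35, 105, -0.07).
∂z/∂x = +0.001683, ∂z/∂y = -0.001228 (det = 17675).
|∇f| = √(0.001683² + -0.001228²) = 0.002083 m/m

0.00208 m/m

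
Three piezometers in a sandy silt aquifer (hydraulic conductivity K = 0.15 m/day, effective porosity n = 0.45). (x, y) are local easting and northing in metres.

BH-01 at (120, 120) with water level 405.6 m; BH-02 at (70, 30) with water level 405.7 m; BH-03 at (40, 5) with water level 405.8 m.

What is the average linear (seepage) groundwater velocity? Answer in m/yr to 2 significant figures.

Taking BH-01 as reference: BH-02−BH-01 = (-50, -90, +0.1); BH-03−BH-01 = (-80, -115, +0.2).
Solve a·Δx + b·Δy = Δh: det = (-50)·(-115) − (-80)·(-90) = -1450.
∂h/∂x = [(+0.1)·(-115) − (+0.2)·(-90)] / -1450 = -0.004483
∂h/∂y = [(-50)·(+0.2) − (-80)·(+0.1)] / -1450 = +0.001379
|∇h| = √(-0.004483² + 0.001379²) = 0.00469
Seepage velocity v = K·i/n = 0.15 × 0.00469 / 0.45 = 0.001563 m/day = 0.5709 m/yr.

0.57 m/yr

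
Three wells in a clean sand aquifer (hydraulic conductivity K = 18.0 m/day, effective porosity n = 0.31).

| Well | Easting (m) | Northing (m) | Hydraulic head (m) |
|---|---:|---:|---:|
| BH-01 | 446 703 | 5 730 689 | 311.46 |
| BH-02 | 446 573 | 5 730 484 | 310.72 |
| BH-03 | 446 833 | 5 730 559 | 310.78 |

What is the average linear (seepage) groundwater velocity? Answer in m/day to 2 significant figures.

0.25 m/day

With h = a·x + b·y + c and BH-01 as origin, the differences give:
  (-130)·a + (-205)·b = -0.74
  130·a + (-130)·b = -0.68
Eliminate b (×(-130) and ×(-205), subtract): 43550·a = -43.200 → a = ∂h/∂x = -0.0009920
Back-substitute: b = ∂h/∂y = +0.004239.
|∇h| = √(-0.0009920² + 0.004239²) = 0.004354
Seepage velocity v = K·i/n = 18.0 × 0.004354 / 0.31 = 0.2528 m/day.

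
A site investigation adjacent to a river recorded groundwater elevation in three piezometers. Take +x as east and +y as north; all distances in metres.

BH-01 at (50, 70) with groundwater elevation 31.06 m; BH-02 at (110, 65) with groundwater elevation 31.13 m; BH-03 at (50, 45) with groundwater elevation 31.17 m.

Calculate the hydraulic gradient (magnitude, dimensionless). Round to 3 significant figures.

With h = a·x + b·y + c and BH-01 as origin, the differences give:
  60·a + (-5)·b = +0.07
  0·a + (-25)·b = +0.11
Eliminate b (×(-25) and ×(-5), subtract): -1500·a = -1.200 → a = ∂h/∂x = +0.0008000
Back-substitute: b = ∂h/∂y = -0.004400.
|∇h| = √(0.0008000² + -0.004400²) = 0.004472

0.00447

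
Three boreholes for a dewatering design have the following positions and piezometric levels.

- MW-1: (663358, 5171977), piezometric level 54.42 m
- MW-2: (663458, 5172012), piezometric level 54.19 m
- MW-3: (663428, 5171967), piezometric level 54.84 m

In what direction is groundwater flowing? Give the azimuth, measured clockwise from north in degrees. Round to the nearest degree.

Taking MW-1 as reference: MW-2−MW-1 = (100, 35, -0.23); MW-3−MW-1 = (70, -10, +0.42).
Solve a·Δx + b·Δy = Δh: det = 100·(-10) − 70·35 = -3450.
∂h/∂x = [(-0.23)·(-10) − (+0.42)·35] / -3450 = +0.003594
∂h/∂y = [100·(+0.42) − 70·(-0.23)] / -3450 = -0.01684
Flow direction (−∇h) has components (-0.003594 E, +0.01684 N).
Azimuth = atan2(E, N) = atan2(-0.003594, +0.01684) = 348.0° ≈ 348°.

348°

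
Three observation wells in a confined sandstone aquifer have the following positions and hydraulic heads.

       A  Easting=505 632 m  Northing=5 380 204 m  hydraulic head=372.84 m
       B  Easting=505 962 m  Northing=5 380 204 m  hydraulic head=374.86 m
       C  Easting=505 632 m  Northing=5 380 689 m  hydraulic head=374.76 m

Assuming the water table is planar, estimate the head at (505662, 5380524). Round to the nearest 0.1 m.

∂h/∂x = (374.86 − 372.84) / (505962 − 505632) = +0.006121
∂h/∂y = (374.76 − 372.84) / (5380689 − 5380204) = +0.003959
h(505662, 5380524) = 372.84 + (+0.006121)·(30) + (+0.003959)·(320) = 372.84 +0.184 +1.267 = 374.290 m.

374.3 m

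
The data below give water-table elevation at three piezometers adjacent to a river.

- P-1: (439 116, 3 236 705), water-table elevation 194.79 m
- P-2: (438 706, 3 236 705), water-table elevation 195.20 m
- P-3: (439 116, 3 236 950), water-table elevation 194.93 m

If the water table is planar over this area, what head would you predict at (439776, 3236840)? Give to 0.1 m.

194.2 m

∂h/∂x = (195.20 − 194.79) / (438706 − 439116) = -0.0010000
∂h/∂y = (194.93 − 194.79) / (3236950 − 3236705) = +0.0005714
h(439776, 3236840) = 194.79 + (-0.0010000)·(660) + (+0.0005714)·(135) = 194.79 -0.660 +0.077 = 194.207 m.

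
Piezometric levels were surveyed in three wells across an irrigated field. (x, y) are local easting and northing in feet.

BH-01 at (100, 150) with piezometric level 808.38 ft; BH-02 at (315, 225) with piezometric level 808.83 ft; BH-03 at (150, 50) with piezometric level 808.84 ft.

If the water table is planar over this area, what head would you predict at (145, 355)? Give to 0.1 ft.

807.9 ft

Differences from BH-01: to BH-02 (Δx, Δy, Δh) = (215, 75, +0.45); to BH-03 = (50, -100, +0.46).
Solve a·Δx + b·Δy = Δh: det = 215·(-100) − 50·75 = -25250.
∂h/∂x = [(+0.45)·(-100) − (+0.46)·75] / -25250 = +0.003149
∂h/∂y = [215·(+0.46) − 50·(+0.45)] / -25250 = -0.003026
h(145, 355) = 808.38 + (+0.003149)·(45) + (-0.003026)·(205) = 808.38 +0.142 -0.620 = 807.901 ft.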